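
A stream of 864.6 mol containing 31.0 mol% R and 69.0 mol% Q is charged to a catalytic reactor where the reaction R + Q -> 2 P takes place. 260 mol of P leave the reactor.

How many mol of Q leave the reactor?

For P: n = n₀ + 2ξ → 260 = 0 + 2ξ, giving ξ = 130 mol.
Outlet amounts (n = n₀ + ν ξ):
  R: 268 − 1(130) = 138
  Q: 596.6 − 1(130) = 466.6
  P: 0 + 2(130) = 260

467 mol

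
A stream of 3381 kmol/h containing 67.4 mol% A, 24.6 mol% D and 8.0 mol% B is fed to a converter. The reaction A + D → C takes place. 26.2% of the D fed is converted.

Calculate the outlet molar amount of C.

D reacted = 0.262 × 831.7 = 217.9 kmol/h; ν_D = −1, so ξ = 217.9/1 = 217.9 kmol/h.
Outlet amounts (n = n₀ + ν ξ):
  A: 2279 − 1(217.9) = 2061
  D: 831.7 − 1(217.9) = 613.8
  C: 0 + 1(217.9) = 217.9
  B: 270.5 (inert)

218 kmol/h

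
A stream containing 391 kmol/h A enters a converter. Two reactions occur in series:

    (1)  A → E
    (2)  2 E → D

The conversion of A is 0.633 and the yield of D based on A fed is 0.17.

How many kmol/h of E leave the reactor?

Conversion of A: A consumed = 1ξ₁ = 0.633 × 391 → ξ₁ = 247.5 kmol/h.
Yield of D: 1ξ₂ / 391 = 0.17 → ξ₂ = 66.47 kmol/h.
Outlet amounts (n = n₀ + Σ ν·ξ):
  A: 391 − 1(247.5) = 143.5
  E: 0 + 1(247.5) − 2(66.47) = 114.6
  D: 0 + 1(66.47) = 66.47

115 kmol/h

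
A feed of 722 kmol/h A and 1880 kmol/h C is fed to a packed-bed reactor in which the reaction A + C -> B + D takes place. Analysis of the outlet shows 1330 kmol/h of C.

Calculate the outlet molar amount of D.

550 kmol/h

For C: n = n₀ − 1ξ → 1330 = 1880 − 1ξ, giving ξ = 550 kmol/h.
Outlet amounts (n = n₀ + ν ξ):
  A: 722 − 1(550) = 172
  C: 1880 − 1(550) = 1330
  B: 0 + 1(550) = 550
  D: 0 + 1(550) = 550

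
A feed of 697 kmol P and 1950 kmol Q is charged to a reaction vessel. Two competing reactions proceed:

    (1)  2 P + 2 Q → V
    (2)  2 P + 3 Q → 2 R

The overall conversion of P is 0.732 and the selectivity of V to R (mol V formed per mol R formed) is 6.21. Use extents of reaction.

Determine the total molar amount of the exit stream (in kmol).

1880 kmol

Conversion of P: P consumed = 0.732 × 697 = 510.2 kmol = 2ξ₁ + 2ξ₂.
Selectivity: 1ξ₁ / (2ξ₂) = 6.21 → ξ₁ = 12.42 ξ₂.
Substitute: (2·12.42 + 2) ξ₂ = 510.2 → ξ₂ = 19.01 kmol, ξ₁ = 236.1 kmol.
Outlet amounts (n = n₀ + Σ ν·ξ):
  P: 697 − 2(236.1) − 2(19.01) = 186.8
  Q: 1950 − 2(236.1) − 3(19.01) = 1421
  V: 0 + 1(236.1) = 236.1
  R: 0 + 2(19.01) = 38.02
Total out = 186.8 + 1421 + 236.1 + 38.02 = 1882 kmol.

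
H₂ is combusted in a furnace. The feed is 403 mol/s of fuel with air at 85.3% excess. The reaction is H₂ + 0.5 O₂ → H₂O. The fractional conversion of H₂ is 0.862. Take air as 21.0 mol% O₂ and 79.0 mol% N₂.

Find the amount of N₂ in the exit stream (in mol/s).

1400 mol/s

Stoichiometric O₂ = 0.5 × 403 = 201.5 mol/s; O₂ fed = 201.5 × 1.853 = 373.4 mol/s.
N₂ fed = 373.4 × 79/21 = 1405 mol/s.
Fuel reacted = 0.862 × 403 → ξ = 347.4 mol/s.
Outlet (n = n₀ + ν ξ):
  H₂: 403 − 1(347.4) = 55.61
  O₂: 373.4 − 0.5(347.4) = 199.7
  N₂: 1405 (inert)
  H₂O: 0 + 1(347.4) = 347.4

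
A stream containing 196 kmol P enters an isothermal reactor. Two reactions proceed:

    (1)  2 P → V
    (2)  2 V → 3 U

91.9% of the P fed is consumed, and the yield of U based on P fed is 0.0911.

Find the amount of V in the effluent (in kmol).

78.2 kmol

Conversion of P: P consumed = 2ξ₁ = 0.919 × 196 → ξ₁ = 90.06 kmol.
Yield of U: 3ξ₂ / 196 = 0.0911 → ξ₂ = 5.952 kmol.
Outlet amounts (n = n₀ + Σ ν·ξ):
  P: 196 − 2(90.06) = 15.88
  V: 0 + 1(90.06) − 2(5.952) = 78.16
  U: 0 + 3(5.952) = 17.86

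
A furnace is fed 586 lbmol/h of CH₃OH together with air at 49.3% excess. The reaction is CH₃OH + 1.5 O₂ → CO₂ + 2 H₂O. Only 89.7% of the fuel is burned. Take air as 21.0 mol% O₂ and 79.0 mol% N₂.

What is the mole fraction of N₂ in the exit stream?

Stoichiometric O₂ = 1.5 × 586 = 879 lbmol/h; O₂ fed = 879 × 1.493 = 1312 lbmol/h.
N₂ fed = 1312 × 79/21 = 4937 lbmol/h.
Fuel reacted = 0.897 × 586 → ξ = 525.6 lbmol/h.
Outlet (n = n₀ + ν ξ):
  CH₃OH: 586 − 1(525.6) = 60.36
  O₂: 1312 − 1.5(525.6) = 523.9
  N₂: 4937 (inert)
  CO₂: 0 + 1(525.6) = 525.6
  H₂O: 0 + 2(525.6) = 1051
Total out = 7098 lbmol/h; y_N₂ = 4937 / 7098 = 0.6955.

0.696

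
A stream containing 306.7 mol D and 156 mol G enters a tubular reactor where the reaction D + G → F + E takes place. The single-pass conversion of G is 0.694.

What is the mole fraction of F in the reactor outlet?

G reacted = 0.694 × 156 = 108.3 mol; ν_G = −1, so ξ = 108.3/1 = 108.3 mol.
Outlet amounts (n = n₀ + ν ξ):
  D: 306.7 − 1(108.3) = 198.4
  G: 156 − 1(108.3) = 47.74
  F: 0 + 1(108.3) = 108.3
  E: 0 + 1(108.3) = 108.3
Total out = 462.7 mol; y_F = 108.3 / 462.7 = 0.234.

0.234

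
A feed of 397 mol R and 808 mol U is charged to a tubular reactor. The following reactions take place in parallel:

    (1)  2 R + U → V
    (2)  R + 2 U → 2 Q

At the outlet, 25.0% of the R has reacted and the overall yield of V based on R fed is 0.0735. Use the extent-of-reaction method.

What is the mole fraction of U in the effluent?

Yield of V: 1ξ₁ / 397 = 0.0735 → ξ₁ = 29.18 mol.
Conversion of R: 2ξ₁ + 1ξ₂ = 0.25 × 397 = 99.25 → ξ₂ = 40.89 mol.
Outlet amounts (n = n₀ + Σ ν·ξ):
  R: 397 − 2(29.18) − 1(40.89) = 297.8
  U: 808 − 1(29.18) − 2(40.89) = 697
  V: 0 + 1(29.18) = 29.18
  Q: 0 + 2(40.89) = 81.78
Total out = 1106 mol; y_U = 697 / 1106 = 0.6304.

0.63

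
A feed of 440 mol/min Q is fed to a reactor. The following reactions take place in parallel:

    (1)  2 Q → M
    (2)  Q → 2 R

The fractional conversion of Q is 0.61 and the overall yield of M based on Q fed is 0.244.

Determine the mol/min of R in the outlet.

107 mol/min

Yield of M: 1ξ₁ / 440 = 0.244 → ξ₁ = 107.4 mol/min.
Conversion of Q: 2ξ₁ + 1ξ₂ = 0.61 × 440 = 268.4 → ξ₂ = 53.68 mol/min.
Outlet amounts (n = n₀ + Σ ν·ξ):
  Q: 440 − 2(107.4) − 1(53.68) = 171.6
  M: 0 + 1(107.4) = 107.4
  R: 0 + 2(53.68) = 107.4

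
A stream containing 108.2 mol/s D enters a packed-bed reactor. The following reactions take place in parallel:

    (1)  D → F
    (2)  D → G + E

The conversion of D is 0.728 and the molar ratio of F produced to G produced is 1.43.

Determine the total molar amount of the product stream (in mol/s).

141 mol/s

Conversion of D: D consumed = 0.728 × 108.2 = 78.77 mol/s = 1ξ₁ + 1ξ₂.
Selectivity: 1ξ₁ / (1ξ₂) = 1.43 → ξ₁ = 1.43 ξ₂.
Substitute: (1·1.43 + 1) ξ₂ = 78.77 → ξ₂ = 32.42 mol/s, ξ₁ = 46.35 mol/s.
Outlet amounts (n = n₀ + Σ ν·ξ):
  D: 108.2 − 1(46.35) − 1(32.42) = 29.43
  F: 0 + 1(46.35) = 46.35
  G: 0 + 1(32.42) = 32.42
  E: 0 + 1(32.42) = 32.42
Total out = 29.43 + 46.35 + 32.42 + 32.42 = 140.6 mol/s.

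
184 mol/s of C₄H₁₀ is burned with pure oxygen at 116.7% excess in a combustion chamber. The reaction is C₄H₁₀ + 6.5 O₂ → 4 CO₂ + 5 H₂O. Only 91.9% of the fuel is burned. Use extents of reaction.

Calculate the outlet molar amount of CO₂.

676 mol/s

Stoichiometric O₂ = 6.5 × 184 = 1196 mol/s; O₂ fed = 1196 × 2.167 = 2592 mol/s.
Fuel reacted = 0.919 × 184 → ξ = 169.1 mol/s.
Outlet (n = n₀ + ν ξ):
  C₄H₁₀: 184 − 1(169.1) = 14.9
  O₂: 2592 − 6.5(169.1) = 1493
  CO₂: 0 + 4(169.1) = 676.4
  H₂O: 0 + 5(169.1) = 845.5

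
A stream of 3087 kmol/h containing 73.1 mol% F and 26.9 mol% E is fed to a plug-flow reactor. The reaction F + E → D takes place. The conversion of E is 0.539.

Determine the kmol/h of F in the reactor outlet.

E reacted = 0.539 × 830.4 = 447.6 kmol/h; ν_E = −1, so ξ = 447.6/1 = 447.6 kmol/h.
Outlet amounts (n = n₀ + ν ξ):
  F: 2257 − 1(447.6) = 1809
  E: 830.4 − 1(447.6) = 382.8
  D: 0 + 1(447.6) = 447.6

1810 kmol/h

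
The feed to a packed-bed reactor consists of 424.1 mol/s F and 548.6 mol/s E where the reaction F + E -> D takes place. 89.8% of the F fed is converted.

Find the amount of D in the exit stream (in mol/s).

F reacted = 0.898 × 424.1 = 380.8 mol/s; ν_F = −1, so ξ = 380.8/1 = 380.8 mol/s.
Outlet amounts (n = n₀ + ν ξ):
  F: 424.1 − 1(380.8) = 43.26
  E: 548.6 − 1(380.8) = 167.8
  D: 0 + 1(380.8) = 380.8

381 mol/s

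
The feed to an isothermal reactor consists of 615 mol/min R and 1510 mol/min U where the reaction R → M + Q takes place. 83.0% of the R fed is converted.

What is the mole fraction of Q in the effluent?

R reacted = 0.83 × 615 = 510.4 mol/min; ν_R = −1, so ξ = 510.4/1 = 510.4 mol/min.
Outlet amounts (n = n₀ + ν ξ):
  R: 615 − 1(510.4) = 104.6
  M: 0 + 1(510.4) = 510.4
  Q: 0 + 1(510.4) = 510.4
  U: 1510 (inert)
Total out = 2635 mol/min; y_Q = 510.4 / 2635 = 0.1937.

0.194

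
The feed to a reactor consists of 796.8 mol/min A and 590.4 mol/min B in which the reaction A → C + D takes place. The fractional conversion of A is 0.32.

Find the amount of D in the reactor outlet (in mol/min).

A reacted = 0.32 × 796.8 = 255 mol/min; ν_A = −1, so ξ = 255/1 = 255 mol/min.
Outlet amounts (n = n₀ + ν ξ):
  A: 796.8 − 1(255) = 541.8
  C: 0 + 1(255) = 255
  D: 0 + 1(255) = 255
  B: 590.4 (inert)

255 mol/min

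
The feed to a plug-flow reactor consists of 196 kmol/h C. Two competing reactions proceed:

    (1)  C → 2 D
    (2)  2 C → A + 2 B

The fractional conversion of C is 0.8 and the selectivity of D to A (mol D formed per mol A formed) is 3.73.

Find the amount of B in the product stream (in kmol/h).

81.1 kmol/h

Conversion of C: C consumed = 0.8 × 196 = 156.8 kmol/h = 1ξ₁ + 2ξ₂.
Selectivity: 2ξ₁ / (1ξ₂) = 3.73 → ξ₁ = 1.865 ξ₂.
Substitute: (1·1.865 + 2) ξ₂ = 156.8 → ξ₂ = 40.57 kmol/h, ξ₁ = 75.66 kmol/h.
Outlet amounts (n = n₀ + Σ ν·ξ):
  C: 196 − 1(75.66) − 2(40.57) = 39.2
  D: 0 + 2(75.66) = 151.3
  A: 0 + 1(40.57) = 40.57
  B: 0 + 2(40.57) = 81.14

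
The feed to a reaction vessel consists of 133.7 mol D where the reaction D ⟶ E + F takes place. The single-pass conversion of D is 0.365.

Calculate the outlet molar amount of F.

48.8 mol

D reacted = 0.365 × 133.7 = 48.8 mol; ν_D = −1, so ξ = 48.8/1 = 48.8 mol.
Outlet amounts (n = n₀ + ν ξ):
  D: 133.7 − 1(48.8) = 84.9
  E: 0 + 1(48.8) = 48.8
  F: 0 + 1(48.8) = 48.8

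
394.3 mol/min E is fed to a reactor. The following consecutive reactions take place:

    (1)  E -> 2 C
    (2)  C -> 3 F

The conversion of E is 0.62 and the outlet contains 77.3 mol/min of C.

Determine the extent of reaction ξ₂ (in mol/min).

Conversion of E: E consumed = 1ξ₁ = 0.62 × 394.3 → ξ₁ = 244.5 mol/min.
C balance: n_C = 0 + 2ξ₁ − 1ξ₂ = 77.3 → ξ₂ = (2·244.5 − 77.3)/1 = 411.6 mol/min.
Outlet amounts (n = n₀ + Σ ν·ξ):
  E: 394.3 − 1(244.5) = 149.8
  C: 0 + 2(244.5) − 1(411.6) = 77.3
  F: 0 + 3(411.6) = 1235

ξ₂ = 412 mol/min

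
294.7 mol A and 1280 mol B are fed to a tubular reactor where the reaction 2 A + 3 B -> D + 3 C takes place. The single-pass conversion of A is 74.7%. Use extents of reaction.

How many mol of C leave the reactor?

A reacted = 0.747 × 294.7 = 220.1 mol; ν_A = −2, so ξ = 220.1/2 = 110.1 mol.
Outlet amounts (n = n₀ + ν ξ):
  A: 294.7 − 2(110.1) = 74.56
  B: 1280 − 3(110.1) = 949.8
  D: 0 + 1(110.1) = 110.1
  C: 0 + 3(110.1) = 330.2

330 mol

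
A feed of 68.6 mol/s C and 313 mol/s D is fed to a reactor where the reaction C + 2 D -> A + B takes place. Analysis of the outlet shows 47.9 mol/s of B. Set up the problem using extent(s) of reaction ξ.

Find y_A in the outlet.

For B: n = n₀ + 1ξ → 47.9 = 0 + 1ξ, giving ξ = 47.9 mol/s.
Outlet amounts (n = n₀ + ν ξ):
  C: 68.6 − 1(47.9) = 20.7
  D: 313 − 2(47.9) = 217.2
  A: 0 + 1(47.9) = 47.9
  B: 0 + 1(47.9) = 47.9
Total out = 333.7 mol/s; y_A = 47.9 / 333.7 = 0.1435.

0.144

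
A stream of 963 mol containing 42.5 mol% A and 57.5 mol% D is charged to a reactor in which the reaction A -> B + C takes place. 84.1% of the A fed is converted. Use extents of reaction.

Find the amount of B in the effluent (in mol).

344 mol

A reacted = 0.841 × 409.3 = 344.2 mol; ν_A = −1, so ξ = 344.2/1 = 344.2 mol.
Outlet amounts (n = n₀ + ν ξ):
  A: 409.3 − 1(344.2) = 65.07
  B: 0 + 1(344.2) = 344.2
  C: 0 + 1(344.2) = 344.2
  D: 553.7 (inert)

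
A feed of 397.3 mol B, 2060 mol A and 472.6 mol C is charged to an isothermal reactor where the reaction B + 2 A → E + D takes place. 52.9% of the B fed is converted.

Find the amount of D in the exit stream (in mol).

210 mol

B reacted = 0.529 × 397.3 = 210.2 mol; ν_B = −1, so ξ = 210.2/1 = 210.2 mol.
Outlet amounts (n = n₀ + ν ξ):
  B: 397.3 − 1(210.2) = 187.1
  A: 2060 − 2(210.2) = 1640
  E: 0 + 1(210.2) = 210.2
  D: 0 + 1(210.2) = 210.2
  C: 472.6 (inert)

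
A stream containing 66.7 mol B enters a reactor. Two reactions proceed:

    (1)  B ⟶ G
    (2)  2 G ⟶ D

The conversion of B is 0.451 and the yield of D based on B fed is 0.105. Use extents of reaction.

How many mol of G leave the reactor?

Conversion of B: B consumed = 1ξ₁ = 0.451 × 66.7 → ξ₁ = 30.08 mol.
Yield of D: 1ξ₂ / 66.7 = 0.105 → ξ₂ = 7.003 mol.
Outlet amounts (n = n₀ + Σ ν·ξ):
  B: 66.7 − 1(30.08) = 36.62
  G: 0 + 1(30.08) − 2(7.003) = 16.07
  D: 0 + 1(7.003) = 7.003

16.1 mol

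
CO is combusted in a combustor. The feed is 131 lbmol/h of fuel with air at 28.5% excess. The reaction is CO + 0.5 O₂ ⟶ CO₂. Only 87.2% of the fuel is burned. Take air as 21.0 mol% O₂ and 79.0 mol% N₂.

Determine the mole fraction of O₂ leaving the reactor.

0.057

Stoichiometric O₂ = 0.5 × 131 = 65.5 lbmol/h; O₂ fed = 65.5 × 1.285 = 84.17 lbmol/h.
N₂ fed = 84.17 × 79/21 = 316.6 lbmol/h.
Fuel reacted = 0.872 × 131 → ξ = 114.2 lbmol/h.
Outlet (n = n₀ + ν ξ):
  CO: 131 − 1(114.2) = 16.77
  O₂: 84.17 − 0.5(114.2) = 27.05
  N₂: 316.6 (inert)
  CO₂: 0 + 1(114.2) = 114.2
Total out = 474.7 lbmol/h; y_O₂ = 27.05 / 474.7 = 0.05699.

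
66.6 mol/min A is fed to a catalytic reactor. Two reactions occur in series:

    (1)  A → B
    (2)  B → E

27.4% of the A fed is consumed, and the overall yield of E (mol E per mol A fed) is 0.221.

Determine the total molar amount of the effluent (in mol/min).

Conversion of A: A consumed = 1ξ₁ = 0.274 × 66.6 → ξ₁ = 18.25 mol/min.
Yield of E: 1ξ₂ / 66.6 = 0.221 → ξ₂ = 14.72 mol/min.
Outlet amounts (n = n₀ + Σ ν·ξ):
  A: 66.6 − 1(18.25) = 48.35
  B: 0 + 1(18.25) − 1(14.72) = 3.53
  E: 0 + 1(14.72) = 14.72
Total out = 48.35 + 3.53 + 14.72 = 66.6 mol/min.

66.6 mol/min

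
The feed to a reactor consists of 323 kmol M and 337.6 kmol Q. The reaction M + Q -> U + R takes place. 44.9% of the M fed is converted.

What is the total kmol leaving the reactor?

M reacted = 0.449 × 323 = 145 kmol; ν_M = −1, so ξ = 145/1 = 145 kmol.
Outlet amounts (n = n₀ + ν ξ):
  M: 323 − 1(145) = 178
  Q: 337.6 − 1(145) = 192.6
  U: 0 + 1(145) = 145
  R: 0 + 1(145) = 145
Total out = 178 + 192.6 + 145 + 145 = 660.6 kmol.

661 kmol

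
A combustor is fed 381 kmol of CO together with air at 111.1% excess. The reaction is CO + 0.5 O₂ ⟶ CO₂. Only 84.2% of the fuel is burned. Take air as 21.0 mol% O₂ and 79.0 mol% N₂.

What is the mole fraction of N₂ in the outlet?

Stoichiometric O₂ = 0.5 × 381 = 190.5 kmol; O₂ fed = 190.5 × 2.111 = 402.1 kmol.
N₂ fed = 402.1 × 79/21 = 1513 kmol.
Fuel reacted = 0.842 × 381 → ξ = 320.8 kmol.
Outlet (n = n₀ + ν ξ):
  CO: 381 − 1(320.8) = 60.2
  O₂: 402.1 − 0.5(320.8) = 241.7
  N₂: 1513 (inert)
  CO₂: 0 + 1(320.8) = 320.8
Total out = 2136 kmol; y_N₂ = 1513 / 2136 = 0.7084.

0.708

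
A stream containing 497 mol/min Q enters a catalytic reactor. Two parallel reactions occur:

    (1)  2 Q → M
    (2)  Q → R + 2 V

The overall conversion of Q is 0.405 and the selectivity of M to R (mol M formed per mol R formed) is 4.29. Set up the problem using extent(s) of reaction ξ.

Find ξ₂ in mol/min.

ξ₂ = 21 mol/min

Conversion of Q: Q consumed = 0.405 × 497 = 201.3 mol/min = 2ξ₁ + 1ξ₂.
Selectivity: 1ξ₁ / (1ξ₂) = 4.29 → ξ₁ = 4.29 ξ₂.
Substitute: (2·4.29 + 1) ξ₂ = 201.3 → ξ₂ = 21.01 mol/min, ξ₁ = 90.14 mol/min.
Outlet amounts (n = n₀ + Σ ν·ξ):
  Q: 497 − 2(90.14) − 1(21.01) = 295.7
  M: 0 + 1(90.14) = 90.14
  R: 0 + 1(21.01) = 21.01
  V: 0 + 2(21.01) = 42.02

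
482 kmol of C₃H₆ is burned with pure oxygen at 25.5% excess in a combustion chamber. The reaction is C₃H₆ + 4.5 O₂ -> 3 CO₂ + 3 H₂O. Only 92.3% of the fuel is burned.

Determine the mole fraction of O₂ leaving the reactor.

0.21

Stoichiometric O₂ = 4.5 × 482 = 2169 kmol; O₂ fed = 2169 × 1.255 = 2722 kmol.
Fuel reacted = 0.923 × 482 → ξ = 444.9 kmol.
Outlet (n = n₀ + ν ξ):
  C₃H₆: 482 − 1(444.9) = 37.11
  O₂: 2722 − 4.5(444.9) = 720.1
  CO₂: 0 + 3(444.9) = 1335
  H₂O: 0 + 3(444.9) = 1335
Total out = 3427 kmol; y_O₂ = 720.1 / 3427 = 0.2102.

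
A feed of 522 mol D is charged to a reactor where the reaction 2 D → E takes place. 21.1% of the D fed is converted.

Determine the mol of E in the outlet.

D reacted = 0.211 × 522 = 110.1 mol; ν_D = −2, so ξ = 110.1/2 = 55.07 mol.
Outlet amounts (n = n₀ + ν ξ):
  D: 522 − 2(55.07) = 411.9
  E: 0 + 1(55.07) = 55.07

55.1 mol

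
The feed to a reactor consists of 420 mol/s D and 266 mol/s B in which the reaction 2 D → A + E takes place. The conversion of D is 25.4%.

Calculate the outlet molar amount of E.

D reacted = 0.254 × 420 = 106.7 mol/s; ν_D = −2, so ξ = 106.7/2 = 53.34 mol/s.
Outlet amounts (n = n₀ + ν ξ):
  D: 420 − 2(53.34) = 313.3
  A: 0 + 1(53.34) = 53.34
  E: 0 + 1(53.34) = 53.34
  B: 266 (inert)

53.3 mol/s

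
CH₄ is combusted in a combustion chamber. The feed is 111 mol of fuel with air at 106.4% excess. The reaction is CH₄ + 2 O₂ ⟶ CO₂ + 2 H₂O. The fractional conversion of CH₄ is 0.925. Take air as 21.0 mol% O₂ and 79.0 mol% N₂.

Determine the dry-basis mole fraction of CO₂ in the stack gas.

Stoichiometric O₂ = 2 × 111 = 222 mol; O₂ fed = 222 × 2.064 = 458.2 mol.
N₂ fed = 458.2 × 79/21 = 1724 mol.
Fuel reacted = 0.925 × 111 → ξ = 102.7 mol.
Outlet (n = n₀ + ν ξ):
  CH₄: 111 − 1(102.7) = 8.325
  O₂: 458.2 − 2(102.7) = 252.9
  N₂: 1724 (inert)
  CO₂: 0 + 1(102.7) = 102.7
  H₂O: 0 + 2(102.7) = 205.4
Dry total = 2088 mol; y_CO₂ (dry) = 102.7 / 2088 = 0.04918.

0.0492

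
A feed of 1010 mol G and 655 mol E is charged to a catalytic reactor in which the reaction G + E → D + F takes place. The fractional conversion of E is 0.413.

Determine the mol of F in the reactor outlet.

E reacted = 0.413 × 655 = 270.5 mol; ν_E = −1, so ξ = 270.5/1 = 270.5 mol.
Outlet amounts (n = n₀ + ν ξ):
  G: 1010 − 1(270.5) = 739.5
  E: 655 − 1(270.5) = 384.5
  D: 0 + 1(270.5) = 270.5
  F: 0 + 1(270.5) = 270.5

271 mol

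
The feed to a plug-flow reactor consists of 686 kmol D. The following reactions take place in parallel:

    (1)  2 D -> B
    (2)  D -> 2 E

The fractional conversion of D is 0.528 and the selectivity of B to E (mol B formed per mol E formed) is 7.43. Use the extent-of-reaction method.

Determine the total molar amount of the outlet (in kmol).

523 kmol

Conversion of D: D consumed = 0.528 × 686 = 362.2 kmol = 2ξ₁ + 1ξ₂.
Selectivity: 1ξ₁ / (2ξ₂) = 7.43 → ξ₁ = 14.86 ξ₂.
Substitute: (2·14.86 + 1) ξ₂ = 362.2 → ξ₂ = 11.79 kmol, ξ₁ = 175.2 kmol.
Outlet amounts (n = n₀ + Σ ν·ξ):
  D: 686 − 2(175.2) − 1(11.79) = 323.8
  B: 0 + 1(175.2) = 175.2
  E: 0 + 2(11.79) = 23.58
Total out = 323.8 + 175.2 + 23.58 = 522.6 kmol.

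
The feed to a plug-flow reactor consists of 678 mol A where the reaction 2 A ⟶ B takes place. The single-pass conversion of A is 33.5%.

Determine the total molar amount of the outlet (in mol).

564 mol

A reacted = 0.335 × 678 = 227.1 mol; ν_A = −2, so ξ = 227.1/2 = 113.6 mol.
Outlet amounts (n = n₀ + ν ξ):
  A: 678 − 2(113.6) = 450.9
  B: 0 + 1(113.6) = 113.6
Total out = 450.9 + 113.6 = 564.4 mol.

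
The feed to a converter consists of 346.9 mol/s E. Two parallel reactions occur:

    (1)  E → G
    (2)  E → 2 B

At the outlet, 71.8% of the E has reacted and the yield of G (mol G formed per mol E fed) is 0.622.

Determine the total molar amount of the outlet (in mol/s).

Yield of G: 1ξ₁ / 346.9 = 0.622 → ξ₁ = 215.8 mol/s.
Conversion of E: 1ξ₁ + 1ξ₂ = 0.718 × 346.9 = 249.1 → ξ₂ = 33.3 mol/s.
Outlet amounts (n = n₀ + Σ ν·ξ):
  E: 346.9 − 1(215.8) − 1(33.3) = 97.83
  G: 0 + 1(215.8) = 215.8
  B: 0 + 2(33.3) = 66.6
Total out = 97.83 + 215.8 + 66.6 = 380.2 mol/s.

380 mol/s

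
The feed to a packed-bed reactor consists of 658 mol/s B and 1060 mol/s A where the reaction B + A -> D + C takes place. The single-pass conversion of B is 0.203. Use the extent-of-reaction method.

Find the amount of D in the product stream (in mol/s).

134 mol/s

B reacted = 0.203 × 658 = 133.6 mol/s; ν_B = −1, so ξ = 133.6/1 = 133.6 mol/s.
Outlet amounts (n = n₀ + ν ξ):
  B: 658 − 1(133.6) = 524.4
  A: 1060 − 1(133.6) = 926.4
  D: 0 + 1(133.6) = 133.6
  C: 0 + 1(133.6) = 133.6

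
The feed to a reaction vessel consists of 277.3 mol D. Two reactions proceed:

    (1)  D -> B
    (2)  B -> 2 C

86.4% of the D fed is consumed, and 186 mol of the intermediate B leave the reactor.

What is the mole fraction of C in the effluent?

Conversion of D: D consumed = 1ξ₁ = 0.864 × 277.3 → ξ₁ = 239.6 mol.
B balance: n_B = 0 + 1ξ₁ − 1ξ₂ = 186 → ξ₂ = (1·239.6 − 186)/1 = 53.59 mol.
Outlet amounts (n = n₀ + Σ ν·ξ):
  D: 277.3 − 1(239.6) = 37.71
  B: 0 + 1(239.6) − 1(53.59) = 186
  C: 0 + 2(53.59) = 107.2
Total out = 330.9 mol; y_C = 107.2 / 330.9 = 0.3239.

0.324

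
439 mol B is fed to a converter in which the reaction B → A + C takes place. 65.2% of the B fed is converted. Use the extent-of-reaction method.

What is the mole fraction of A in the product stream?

B reacted = 0.652 × 439 = 286.2 mol; ν_B = −1, so ξ = 286.2/1 = 286.2 mol.
Outlet amounts (n = n₀ + ν ξ):
  B: 439 − 1(286.2) = 152.8
  A: 0 + 1(286.2) = 286.2
  C: 0 + 1(286.2) = 286.2
Total out = 725.2 mol; y_A = 286.2 / 725.2 = 0.3947.

0.395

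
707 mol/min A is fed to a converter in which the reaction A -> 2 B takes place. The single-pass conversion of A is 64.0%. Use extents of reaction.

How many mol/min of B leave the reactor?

905 mol/min

A reacted = 0.64 × 707 = 452.5 mol/min; ν_A = −1, so ξ = 452.5/1 = 452.5 mol/min.
Outlet amounts (n = n₀ + ν ξ):
  A: 707 − 1(452.5) = 254.5
  B: 0 + 2(452.5) = 905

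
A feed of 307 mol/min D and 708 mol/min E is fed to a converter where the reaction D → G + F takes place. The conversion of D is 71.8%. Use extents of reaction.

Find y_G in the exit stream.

0.178

D reacted = 0.718 × 307 = 220.4 mol/min; ν_D = −1, so ξ = 220.4/1 = 220.4 mol/min.
Outlet amounts (n = n₀ + ν ξ):
  D: 307 − 1(220.4) = 86.57
  G: 0 + 1(220.4) = 220.4
  F: 0 + 1(220.4) = 220.4
  E: 708 (inert)
Total out = 1235 mol/min; y_G = 220.4 / 1235 = 0.1784.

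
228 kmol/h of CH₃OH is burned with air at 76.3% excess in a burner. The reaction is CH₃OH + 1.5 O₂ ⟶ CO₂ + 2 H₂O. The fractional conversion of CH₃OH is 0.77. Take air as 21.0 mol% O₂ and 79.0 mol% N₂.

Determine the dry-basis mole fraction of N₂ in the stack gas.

Stoichiometric O₂ = 1.5 × 228 = 342 kmol/h; O₂ fed = 342 × 1.763 = 602.9 kmol/h.
N₂ fed = 602.9 × 79/21 = 2268 kmol/h.
Fuel reacted = 0.77 × 228 → ξ = 175.6 kmol/h.
Outlet (n = n₀ + ν ξ):
  CH₃OH: 228 − 1(175.6) = 52.44
  O₂: 602.9 − 1.5(175.6) = 339.6
  N₂: 2268 (inert)
  CO₂: 0 + 1(175.6) = 175.6
  H₂O: 0 + 2(175.6) = 351.1
Dry total = 2836 kmol/h; y_N₂ (dry) = 2268 / 2836 = 0.7998.

0.8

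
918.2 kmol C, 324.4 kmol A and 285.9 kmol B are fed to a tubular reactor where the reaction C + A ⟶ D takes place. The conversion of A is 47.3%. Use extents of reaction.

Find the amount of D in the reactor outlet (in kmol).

A reacted = 0.473 × 324.4 = 153.4 kmol; ν_A = −1, so ξ = 153.4/1 = 153.4 kmol.
Outlet amounts (n = n₀ + ν ξ):
  C: 918.2 − 1(153.4) = 764.8
  A: 324.4 − 1(153.4) = 171
  D: 0 + 1(153.4) = 153.4
  B: 285.9 (inert)

153 kmol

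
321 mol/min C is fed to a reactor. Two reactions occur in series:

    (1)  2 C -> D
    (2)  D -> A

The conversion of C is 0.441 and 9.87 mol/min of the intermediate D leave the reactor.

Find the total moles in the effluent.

250 mol/min

Conversion of C: C consumed = 2ξ₁ = 0.441 × 321 → ξ₁ = 70.78 mol/min.
D balance: n_D = 0 + 1ξ₁ − 1ξ₂ = 9.87 → ξ₂ = (1·70.78 − 9.87)/1 = 60.91 mol/min.
Outlet amounts (n = n₀ + Σ ν·ξ):
  C: 321 − 2(70.78) = 179.4
  D: 0 + 1(70.78) − 1(60.91) = 9.87
  A: 0 + 1(60.91) = 60.91
Total out = 179.4 + 9.87 + 60.91 = 250.2 mol/min.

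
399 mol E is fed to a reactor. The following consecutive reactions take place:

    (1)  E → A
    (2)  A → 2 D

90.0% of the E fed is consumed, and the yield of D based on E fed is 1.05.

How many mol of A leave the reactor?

Conversion of E: E consumed = 1ξ₁ = 0.9 × 399 → ξ₁ = 359.1 mol.
Yield of D: 2ξ₂ / 399 = 1.05 → ξ₂ = 209.5 mol.
Outlet amounts (n = n₀ + Σ ν·ξ):
  E: 399 − 1(359.1) = 39.9
  A: 0 + 1(359.1) − 1(209.5) = 149.6
  D: 0 + 2(209.5) = 419

150 mol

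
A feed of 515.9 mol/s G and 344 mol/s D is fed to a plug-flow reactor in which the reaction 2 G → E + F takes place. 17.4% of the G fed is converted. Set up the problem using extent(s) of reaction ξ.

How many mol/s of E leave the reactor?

G reacted = 0.174 × 515.9 = 89.77 mol/s; ν_G = −2, so ξ = 89.77/2 = 44.88 mol/s.
Outlet amounts (n = n₀ + ν ξ):
  G: 515.9 − 2(44.88) = 426.1
  E: 0 + 1(44.88) = 44.88
  F: 0 + 1(44.88) = 44.88
  D: 344 (inert)

44.9 mol/s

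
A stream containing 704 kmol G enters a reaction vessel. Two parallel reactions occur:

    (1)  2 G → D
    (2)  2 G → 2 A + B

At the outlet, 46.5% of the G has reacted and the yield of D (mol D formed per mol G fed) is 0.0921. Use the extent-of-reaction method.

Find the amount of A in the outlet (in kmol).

Yield of D: 1ξ₁ / 704 = 0.0921 → ξ₁ = 64.84 kmol.
Conversion of G: 2ξ₁ + 2ξ₂ = 0.465 × 704 = 327.4 → ξ₂ = 98.84 kmol.
Outlet amounts (n = n₀ + Σ ν·ξ):
  G: 704 − 2(64.84) − 2(98.84) = 376.6
  D: 0 + 1(64.84) = 64.84
  A: 0 + 2(98.84) = 197.7
  B: 0 + 1(98.84) = 98.84

198 kmol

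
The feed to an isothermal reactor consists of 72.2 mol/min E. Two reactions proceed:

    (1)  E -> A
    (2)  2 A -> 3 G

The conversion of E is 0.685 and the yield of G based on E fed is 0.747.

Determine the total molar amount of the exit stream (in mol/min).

90.2 mol/min

Conversion of E: E consumed = 1ξ₁ = 0.685 × 72.2 → ξ₁ = 49.46 mol/min.
Yield of G: 3ξ₂ / 72.2 = 0.747 → ξ₂ = 17.98 mol/min.
Outlet amounts (n = n₀ + Σ ν·ξ):
  E: 72.2 − 1(49.46) = 22.74
  A: 0 + 1(49.46) − 2(17.98) = 13.5
  G: 0 + 3(17.98) = 53.93
Total out = 22.74 + 13.5 + 53.93 = 90.18 mol/min.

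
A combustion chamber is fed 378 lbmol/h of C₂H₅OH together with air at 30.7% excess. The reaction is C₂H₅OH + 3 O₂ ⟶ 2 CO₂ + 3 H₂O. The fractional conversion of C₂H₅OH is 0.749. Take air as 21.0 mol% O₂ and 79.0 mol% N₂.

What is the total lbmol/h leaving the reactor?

7720 lbmol/h

Stoichiometric O₂ = 3 × 378 = 1134 lbmol/h; O₂ fed = 1134 × 1.307 = 1482 lbmol/h.
N₂ fed = 1482 × 79/21 = 5576 lbmol/h.
Fuel reacted = 0.749 × 378 → ξ = 283.1 lbmol/h.
Outlet (n = n₀ + ν ξ):
  C₂H₅OH: 378 − 1(283.1) = 94.88
  O₂: 1482 − 3(283.1) = 632.8
  N₂: 5576 (inert)
  CO₂: 0 + 2(283.1) = 566.2
  H₂O: 0 + 3(283.1) = 849.4
Total out = 94.88 + 632.8 + 5576 + 566.2 + 849.4 = 7719 lbmol/h.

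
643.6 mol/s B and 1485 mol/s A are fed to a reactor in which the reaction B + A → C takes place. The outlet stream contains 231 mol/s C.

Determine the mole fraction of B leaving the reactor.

For C: n = n₀ + 1ξ → 231 = 0 + 1ξ, giving ξ = 231 mol/s.
Outlet amounts (n = n₀ + ν ξ):
  B: 643.6 − 1(231) = 412.6
  A: 1485 − 1(231) = 1254
  C: 0 + 1(231) = 231
Total out = 1898 mol/s; y_B = 412.6 / 1898 = 0.2174.

0.217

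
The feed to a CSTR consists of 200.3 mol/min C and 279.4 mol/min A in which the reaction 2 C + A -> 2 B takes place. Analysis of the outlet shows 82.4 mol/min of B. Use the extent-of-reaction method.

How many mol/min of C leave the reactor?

118 mol/min

For B: n = n₀ + 2ξ → 82.4 = 0 + 2ξ, giving ξ = 41.2 mol/min.
Outlet amounts (n = n₀ + ν ξ):
  C: 200.3 − 2(41.2) = 117.9
  A: 279.4 − 1(41.2) = 238.2
  B: 0 + 2(41.2) = 82.4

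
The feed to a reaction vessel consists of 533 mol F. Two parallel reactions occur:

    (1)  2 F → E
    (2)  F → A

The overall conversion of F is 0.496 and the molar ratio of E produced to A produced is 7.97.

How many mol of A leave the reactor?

15.6 mol

Conversion of F: F consumed = 0.496 × 533 = 264.4 mol = 2ξ₁ + 1ξ₂.
Selectivity: 1ξ₁ / (1ξ₂) = 7.97 → ξ₁ = 7.97 ξ₂.
Substitute: (2·7.97 + 1) ξ₂ = 264.4 → ξ₂ = 15.61 mol, ξ₁ = 124.4 mol.
Outlet amounts (n = n₀ + Σ ν·ξ):
  F: 533 − 2(124.4) − 1(15.61) = 268.6
  E: 0 + 1(124.4) = 124.4
  A: 0 + 1(15.61) = 15.61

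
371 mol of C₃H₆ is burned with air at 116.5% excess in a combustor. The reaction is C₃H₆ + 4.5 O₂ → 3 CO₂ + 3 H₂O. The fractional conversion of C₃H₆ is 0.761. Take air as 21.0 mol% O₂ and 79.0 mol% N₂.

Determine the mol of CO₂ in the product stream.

847 mol

Stoichiometric O₂ = 4.5 × 371 = 1670 mol; O₂ fed = 1670 × 2.165 = 3614 mol.
N₂ fed = 3614 × 79/21 = 13600 mol.
Fuel reacted = 0.761 × 371 → ξ = 282.3 mol.
Outlet (n = n₀ + ν ξ):
  C₃H₆: 371 − 1(282.3) = 88.67
  O₂: 3614 − 4.5(282.3) = 2344
  N₂: 13600 (inert)
  CO₂: 0 + 3(282.3) = 847
  H₂O: 0 + 3(282.3) = 847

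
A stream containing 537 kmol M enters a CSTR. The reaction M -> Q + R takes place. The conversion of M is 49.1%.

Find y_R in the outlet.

0.329

M reacted = 0.491 × 537 = 263.7 kmol; ν_M = −1, so ξ = 263.7/1 = 263.7 kmol.
Outlet amounts (n = n₀ + ν ξ):
  M: 537 − 1(263.7) = 273.3
  Q: 0 + 1(263.7) = 263.7
  R: 0 + 1(263.7) = 263.7
Total out = 800.7 kmol; y_R = 263.7 / 800.7 = 0.3293.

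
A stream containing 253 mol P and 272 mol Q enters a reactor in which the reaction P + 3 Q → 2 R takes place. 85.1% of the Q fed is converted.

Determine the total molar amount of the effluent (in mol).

371 mol

Q reacted = 0.851 × 272 = 231.5 mol; ν_Q = −3, so ξ = 231.5/3 = 77.16 mol.
Outlet amounts (n = n₀ + ν ξ):
  P: 253 − 1(77.16) = 175.8
  Q: 272 − 3(77.16) = 40.53
  R: 0 + 2(77.16) = 154.3
Total out = 175.8 + 40.53 + 154.3 = 370.7 mol.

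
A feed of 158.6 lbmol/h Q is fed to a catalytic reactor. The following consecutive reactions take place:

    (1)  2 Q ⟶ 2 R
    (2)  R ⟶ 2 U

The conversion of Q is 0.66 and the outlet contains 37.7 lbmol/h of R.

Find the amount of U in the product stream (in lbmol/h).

Conversion of Q: Q consumed = 2ξ₁ = 0.66 × 158.6 → ξ₁ = 52.34 lbmol/h.
R balance: n_R = 0 + 2ξ₁ − 1ξ₂ = 37.7 → ξ₂ = (2·52.34 − 37.7)/1 = 66.98 lbmol/h.
Outlet amounts (n = n₀ + Σ ν·ξ):
  Q: 158.6 − 2(52.34) = 53.92
  R: 0 + 2(52.34) − 1(66.98) = 37.7
  U: 0 + 2(66.98) = 134

134 lbmol/h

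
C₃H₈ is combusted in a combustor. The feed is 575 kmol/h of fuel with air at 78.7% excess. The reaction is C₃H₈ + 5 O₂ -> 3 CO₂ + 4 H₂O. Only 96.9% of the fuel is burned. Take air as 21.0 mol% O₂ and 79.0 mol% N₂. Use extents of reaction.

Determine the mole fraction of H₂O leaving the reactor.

0.0871

Stoichiometric O₂ = 5 × 575 = 2875 kmol/h; O₂ fed = 2875 × 1.787 = 5138 kmol/h.
N₂ fed = 5138 × 79/21 = 19330 kmol/h.
Fuel reacted = 0.969 × 575 → ξ = 557.2 kmol/h.
Outlet (n = n₀ + ν ξ):
  C₃H₈: 575 − 1(557.2) = 17.83
  O₂: 5138 − 5(557.2) = 2352
  N₂: 19330 (inert)
  CO₂: 0 + 3(557.2) = 1672
  H₂O: 0 + 4(557.2) = 2229
Total out = 25600 kmol/h; y_H₂O = 2229 / 25600 = 0.08707.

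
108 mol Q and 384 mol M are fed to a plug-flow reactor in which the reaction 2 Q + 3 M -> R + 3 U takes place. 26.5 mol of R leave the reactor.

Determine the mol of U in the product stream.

79.5 mol

For R: n = n₀ + 1ξ → 26.5 = 0 + 1ξ, giving ξ = 26.5 mol.
Outlet amounts (n = n₀ + ν ξ):
  Q: 108 − 2(26.5) = 55
  M: 384 − 3(26.5) = 304.5
  R: 0 + 1(26.5) = 26.5
  U: 0 + 3(26.5) = 79.5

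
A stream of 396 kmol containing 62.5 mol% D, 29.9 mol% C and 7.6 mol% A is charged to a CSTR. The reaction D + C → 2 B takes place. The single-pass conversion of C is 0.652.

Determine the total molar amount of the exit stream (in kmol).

396 kmol

C reacted = 0.652 × 118.4 = 77.2 kmol; ν_C = −1, so ξ = 77.2/1 = 77.2 kmol.
Outlet amounts (n = n₀ + ν ξ):
  D: 247.5 − 1(77.2) = 170.3
  C: 118.4 − 1(77.2) = 41.2
  B: 0 + 2(77.2) = 154.4
  A: 30.1 (inert)
Total out = 170.3 + 41.2 + 154.4 + 30.1 = 396 kmol.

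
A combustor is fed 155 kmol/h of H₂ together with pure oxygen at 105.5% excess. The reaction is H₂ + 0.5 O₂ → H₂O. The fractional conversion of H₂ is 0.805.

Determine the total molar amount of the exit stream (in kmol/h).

252 kmol/h

Stoichiometric O₂ = 0.5 × 155 = 77.5 kmol/h; O₂ fed = 77.5 × 2.055 = 159.3 kmol/h.
Fuel reacted = 0.805 × 155 → ξ = 124.8 kmol/h.
Outlet (n = n₀ + ν ξ):
  H₂: 155 − 1(124.8) = 30.22
  O₂: 159.3 − 0.5(124.8) = 96.87
  H₂O: 0 + 1(124.8) = 124.8
Total out = 30.22 + 96.87 + 124.8 = 251.9 kmol/h.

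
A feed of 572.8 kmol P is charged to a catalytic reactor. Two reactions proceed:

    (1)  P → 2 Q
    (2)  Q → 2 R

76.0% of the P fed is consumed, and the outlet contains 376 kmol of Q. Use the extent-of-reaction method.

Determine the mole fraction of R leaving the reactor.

Conversion of P: P consumed = 1ξ₁ = 0.76 × 572.8 → ξ₁ = 435.3 kmol.
Q balance: n_Q = 0 + 2ξ₁ − 1ξ₂ = 376 → ξ₂ = (2·435.3 − 376)/1 = 494.7 kmol.
Outlet amounts (n = n₀ + Σ ν·ξ):
  P: 572.8 − 1(435.3) = 137.5
  Q: 0 + 2(435.3) − 1(494.7) = 376
  R: 0 + 2(494.7) = 989.3
Total out = 1503 kmol; y_R = 989.3 / 1503 = 0.6583.

0.658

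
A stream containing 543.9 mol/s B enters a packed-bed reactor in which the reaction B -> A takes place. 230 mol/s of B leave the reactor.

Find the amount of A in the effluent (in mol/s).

For B: n = n₀ − 1ξ → 230 = 543.9 − 1ξ, giving ξ = 313.9 mol/s.
Outlet amounts (n = n₀ + ν ξ):
  B: 543.9 − 1(313.9) = 230
  A: 0 + 1(313.9) = 313.9

314 mol/s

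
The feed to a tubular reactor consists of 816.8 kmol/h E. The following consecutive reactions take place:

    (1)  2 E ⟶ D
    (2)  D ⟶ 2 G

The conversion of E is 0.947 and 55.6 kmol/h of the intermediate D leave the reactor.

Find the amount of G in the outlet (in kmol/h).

662 kmol/h

Conversion of E: E consumed = 2ξ₁ = 0.947 × 816.8 → ξ₁ = 386.8 kmol/h.
D balance: n_D = 0 + 1ξ₁ − 1ξ₂ = 55.6 → ξ₂ = (1·386.8 − 55.6)/1 = 331.2 kmol/h.
Outlet amounts (n = n₀ + Σ ν·ξ):
  E: 816.8 − 2(386.8) = 43.29
  D: 0 + 1(386.8) − 1(331.2) = 55.6
  G: 0 + 2(331.2) = 662.3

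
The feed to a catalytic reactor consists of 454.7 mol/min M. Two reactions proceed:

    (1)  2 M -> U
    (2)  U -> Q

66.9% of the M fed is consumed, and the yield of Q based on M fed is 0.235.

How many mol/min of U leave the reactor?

45.2 mol/min

Conversion of M: M consumed = 2ξ₁ = 0.669 × 454.7 → ξ₁ = 152.1 mol/min.
Yield of Q: 1ξ₂ / 454.7 = 0.235 → ξ₂ = 106.9 mol/min.
Outlet amounts (n = n₀ + Σ ν·ξ):
  M: 454.7 − 2(152.1) = 150.5
  U: 0 + 1(152.1) − 1(106.9) = 45.24
  Q: 0 + 1(106.9) = 106.9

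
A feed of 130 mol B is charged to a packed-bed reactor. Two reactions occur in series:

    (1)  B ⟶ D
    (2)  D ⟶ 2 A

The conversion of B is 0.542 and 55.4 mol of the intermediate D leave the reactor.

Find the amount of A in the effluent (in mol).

30.1 mol

Conversion of B: B consumed = 1ξ₁ = 0.542 × 130 → ξ₁ = 70.46 mol.
D balance: n_D = 0 + 1ξ₁ − 1ξ₂ = 55.4 → ξ₂ = (1·70.46 − 55.4)/1 = 15.06 mol.
Outlet amounts (n = n₀ + Σ ν·ξ):
  B: 130 − 1(70.46) = 59.54
  D: 0 + 1(70.46) − 1(15.06) = 55.4
  A: 0 + 2(15.06) = 30.12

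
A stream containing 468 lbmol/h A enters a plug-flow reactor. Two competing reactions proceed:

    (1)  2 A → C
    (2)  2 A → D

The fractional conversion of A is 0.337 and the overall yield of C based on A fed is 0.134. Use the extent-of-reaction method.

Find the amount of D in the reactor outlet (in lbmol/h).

Yield of C: 1ξ₁ / 468 = 0.134 → ξ₁ = 62.71 lbmol/h.
Conversion of A: 2ξ₁ + 2ξ₂ = 0.337 × 468 = 157.7 → ξ₂ = 16.15 lbmol/h.
Outlet amounts (n = n₀ + Σ ν·ξ):
  A: 468 − 2(62.71) − 2(16.15) = 310.3
  C: 0 + 1(62.71) = 62.71
  D: 0 + 1(16.15) = 16.15

16.1 lbmol/h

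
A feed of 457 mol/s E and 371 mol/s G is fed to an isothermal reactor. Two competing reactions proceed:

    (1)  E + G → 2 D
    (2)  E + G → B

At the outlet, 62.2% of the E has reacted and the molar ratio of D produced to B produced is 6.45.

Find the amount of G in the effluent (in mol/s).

86.7 mol/s

Conversion of E: E consumed = 0.622 × 457 = 284.3 mol/s = 1ξ₁ + 1ξ₂.
Selectivity: 2ξ₁ / (1ξ₂) = 6.45 → ξ₁ = 3.225 ξ₂.
Substitute: (1·3.225 + 1) ξ₂ = 284.3 → ξ₂ = 67.28 mol/s, ξ₁ = 217 mol/s.
Outlet amounts (n = n₀ + Σ ν·ξ):
  E: 457 − 1(217) − 1(67.28) = 172.7
  G: 371 − 1(217) − 1(67.28) = 86.75
  D: 0 + 2(217) = 433.9
  B: 0 + 1(67.28) = 67.28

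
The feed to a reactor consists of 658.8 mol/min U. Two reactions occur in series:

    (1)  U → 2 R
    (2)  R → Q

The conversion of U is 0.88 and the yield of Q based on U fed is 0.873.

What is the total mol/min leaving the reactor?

Conversion of U: U consumed = 1ξ₁ = 0.88 × 658.8 → ξ₁ = 579.7 mol/min.
Yield of Q: 1ξ₂ / 658.8 = 0.873 → ξ₂ = 575.1 mol/min.
Outlet amounts (n = n₀ + Σ ν·ξ):
  U: 658.8 − 1(579.7) = 79.06
  R: 0 + 2(579.7) − 1(575.1) = 584.4
  Q: 0 + 1(575.1) = 575.1
Total out = 79.06 + 584.4 + 575.1 = 1239 mol/min.

1240 mol/min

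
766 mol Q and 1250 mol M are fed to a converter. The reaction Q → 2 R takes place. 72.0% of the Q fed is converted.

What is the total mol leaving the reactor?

Q reacted = 0.72 × 766 = 551.5 mol; ν_Q = −1, so ξ = 551.5/1 = 551.5 mol.
Outlet amounts (n = n₀ + ν ξ):
  Q: 766 − 1(551.5) = 214.5
  R: 0 + 2(551.5) = 1103
  M: 1250 (inert)
Total out = 214.5 + 1103 + 1250 = 2568 mol.

2570 mol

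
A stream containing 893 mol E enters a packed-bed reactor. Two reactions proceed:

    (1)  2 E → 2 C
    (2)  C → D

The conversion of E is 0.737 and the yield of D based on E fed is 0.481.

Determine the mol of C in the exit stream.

Conversion of E: E consumed = 2ξ₁ = 0.737 × 893 → ξ₁ = 329.1 mol.
Yield of D: 1ξ₂ / 893 = 0.481 → ξ₂ = 429.5 mol.
Outlet amounts (n = n₀ + Σ ν·ξ):
  E: 893 − 2(329.1) = 234.9
  C: 0 + 2(329.1) − 1(429.5) = 228.6
  D: 0 + 1(429.5) = 429.5

229 mol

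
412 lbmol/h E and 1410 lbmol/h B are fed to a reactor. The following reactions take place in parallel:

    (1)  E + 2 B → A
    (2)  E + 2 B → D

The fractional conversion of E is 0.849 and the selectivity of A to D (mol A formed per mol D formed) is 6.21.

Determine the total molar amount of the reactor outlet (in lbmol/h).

Conversion of E: E consumed = 0.849 × 412 = 349.8 lbmol/h = 1ξ₁ + 1ξ₂.
Selectivity: 1ξ₁ / (1ξ₂) = 6.21 → ξ₁ = 6.21 ξ₂.
Substitute: (1·6.21 + 1) ξ₂ = 349.8 → ξ₂ = 48.51 lbmol/h, ξ₁ = 301.3 lbmol/h.
Outlet amounts (n = n₀ + Σ ν·ξ):
  E: 412 − 1(301.3) − 1(48.51) = 62.21
  B: 1410 − 2(301.3) − 2(48.51) = 710.4
  A: 0 + 1(301.3) = 301.3
  D: 0 + 1(48.51) = 48.51
Total out = 62.21 + 710.4 + 301.3 + 48.51 = 1122 lbmol/h.

1120 lbmol/h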